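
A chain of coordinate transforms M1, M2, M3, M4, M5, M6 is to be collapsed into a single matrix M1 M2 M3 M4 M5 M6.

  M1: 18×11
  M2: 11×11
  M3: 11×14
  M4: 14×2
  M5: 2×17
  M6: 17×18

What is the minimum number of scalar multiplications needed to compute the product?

Adjacent pairs: M1M2 = 18·11·11 = 2178; M2M3 = 11·11·14 = 1694; M3M4 = 11·14·2 = 308; M4M5 = 14·2·17 = 476; M5M6 = 2·17·18 = 612.
Length 3: M1..M3: k=1: 0+1694+18·11·14=4466; k=2: 2178+0+18·11·14=4950 → min 4466 | M2..M4: k=2: 0+308+11·11·2=550; k=3: 1694+0+11·14·2=2002 → min 550 | M3..M5: k=3: 0+476+11·14·17=3094; k=4: 308+0+11·2·17=682 → min 682 | M4..M6: k=4: 0+612+14·2·18=1116; k=5: 476+0+14·17·18=4760 → min 1116.
Length 4: M1..M4: k=1: 0+550+18·11·2=946; k=2: 2178+308+18·11·2=2882; k=3: 4466+0+18·14·2=4970 → min 946 | M2..M5: k=2: 0+682+11·11·17=2739; k=3: 1694+476+11·14·17=4788; k=4: 550+0+11·2·17=924 → min 924 | M3..M6: k=3: 0+1116+11·14·18=3888; k=4: 308+612+11·2·18=1316; k=5: 682+0+11·17·18=4048 → min 1316.
Length 5: M1..M5: k=1: 0+924+18·11·17=4290; k=2: 2178+682+18·11·17=6226; k=3: 4466+476+18·14·17=9226; k=4: 946+0+18·2·17=1558 → min 1558 | M2..M6: k=2: 0+1316+11·11·18=3494; k=3: 1694+1116+11·14·18=5582; k=4: 550+612+11·2·18=1558; k=5: 924+0+11·17·18=4290 → min 1558.
Length 6: M1..M6: k=1: 0+1558+18·11·18=5122; k=2: 2178+1316+18·11·18=7058; k=3: 4466+1116+18·14·18=10118; k=4: 946+612+18·2·18=2206; k=5: 1558+0+18·17·18=7066 → min 2206.
Optimal order: ((M1 (M2 (M3 M4))) (M5 M6)) with cost 2206.

2206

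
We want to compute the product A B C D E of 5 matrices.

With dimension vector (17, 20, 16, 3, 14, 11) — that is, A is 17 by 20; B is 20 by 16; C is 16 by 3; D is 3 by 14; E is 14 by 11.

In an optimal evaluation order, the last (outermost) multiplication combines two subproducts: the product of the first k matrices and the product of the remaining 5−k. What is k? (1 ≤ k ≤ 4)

3

Adjacent pairs: AB = 17·20·16 = 5440; BC = 20·16·3 = 960; CD = 16·3·14 = 672; DE = 3·14·11 = 462.
Length 3: A..C: k=1: 0+960+17·20·3=1980; k=2: 5440+0+17·16·3=6256 → min 1980 | B..D: k=2: 0+672+20·16·14=5152; k=3: 960+0+20·3·14=1800 → min 1800 | C..E: k=3: 0+462+16·3·11=990; k=4: 672+0+16·14·11=3136 → min 990.
Length 4: A..D: k=1: 0+1800+17·20·14=6560; k=2: 5440+672+17·16·14=9920; k=3: 1980+0+17·3·14=2694 → min 2694 | B..E: k=2: 0+990+20·16·11=4510; k=3: 960+462+20·3·11=2082; k=4: 1800+0+20·14·11=4880 → min 2082.
Top-level splits: k=1: (A..A)·(B..E) → 0+2082+17·20·11 = 5822; k=2: (A..B)·(C..E) → 5440+990+17·16·11 = 9422; k=3: (A..C)·(D..E) → 1980+462+17·3·11 = 3003; k=4: (A..D)·(E..E) → 2694+0+17·14·11 = 5312.
Best split is after C, i.e. k = 3.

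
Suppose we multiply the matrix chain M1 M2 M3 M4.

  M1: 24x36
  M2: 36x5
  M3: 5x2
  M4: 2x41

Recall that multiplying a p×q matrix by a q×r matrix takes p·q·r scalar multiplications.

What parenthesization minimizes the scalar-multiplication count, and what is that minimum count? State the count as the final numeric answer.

Adjacent pairs: M1M2 = 24·36·5 = 4320; M2M3 = 36·5·2 = 360; M3M4 = 5·2·41 = 410.
Length 3: M1..M3: k=1: 0+360+24·36·2=2088; k=2: 4320+0+24·5·2=4560 → min 2088 | M2..M4: k=2: 0+410+36·5·41=7790; k=3: 360+0+36·2·41=3312 → min 3312.
Length 4: M1..M4: k=1: 0+3312+24·36·41=38736; k=2: 4320+410+24·5·41=9650; k=3: 2088+0+24·2·41=4056 → min 4056.
Optimal parenthesization: ((M1 (M2 M3)) M4) with cost 4056.

4056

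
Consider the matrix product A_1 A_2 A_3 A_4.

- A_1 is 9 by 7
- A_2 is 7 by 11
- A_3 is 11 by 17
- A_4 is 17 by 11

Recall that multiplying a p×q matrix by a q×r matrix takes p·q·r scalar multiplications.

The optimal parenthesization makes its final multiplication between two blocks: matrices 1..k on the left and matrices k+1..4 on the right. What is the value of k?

1

Adjacent pairs: A_1A_2 = 9·7·11 = 693; A_2A_3 = 7·11·17 = 1309; A_3A_4 = 11·17·11 = 2057.
Length 3: A_1..A_3: k=1: 0+1309+9·7·17=2380; k=2: 693+0+9·11·17=2376 → min 2376 | A_2..A_4: k=2: 0+2057+7·11·11=2904; k=3: 1309+0+7·17·11=2618 → min 2618.
Top-level splits: k=1: (A_1..A_1)·(A_2..A_4) → 0+2618+9·7·11 = 3311; k=2: (A_1..A_2)·(A_3..A_4) → 693+2057+9·11·11 = 3839; k=3: (A_1..A_3)·(A_4..A_4) → 2376+0+9·17·11 = 4059.
Best split is after A_1, i.e. k = 1.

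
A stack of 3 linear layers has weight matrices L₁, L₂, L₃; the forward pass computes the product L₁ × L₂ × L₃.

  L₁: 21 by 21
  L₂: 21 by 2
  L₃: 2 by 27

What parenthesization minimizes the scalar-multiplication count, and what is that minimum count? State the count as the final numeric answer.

(L₁ × (L₂ × L₃)): cost 13041.
((L₁ × L₂) × L₃): cost 2016.
Optimal: ((L₁ × L₂) × L₃) with cost 2016.

2016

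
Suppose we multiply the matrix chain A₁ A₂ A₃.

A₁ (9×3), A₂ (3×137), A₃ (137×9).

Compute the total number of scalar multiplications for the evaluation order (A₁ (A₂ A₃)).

3942

(A₂ A₃): 3×137 by 137×9 → 3×9, cost 3·137·9 = 3699
(A₁ (A₂ A₃)): 9×3 by 3×9 → 9×9, cost 9·3·9 = 243; cumulative 3942
Total: 3942 scalar multiplications.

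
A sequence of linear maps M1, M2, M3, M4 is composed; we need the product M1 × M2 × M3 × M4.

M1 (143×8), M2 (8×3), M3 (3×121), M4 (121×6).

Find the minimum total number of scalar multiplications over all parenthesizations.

Adjacent pairs: M1M2 = 143·8·3 = 3432; M2M3 = 8·3·121 = 2904; M3M4 = 3·121·6 = 2178.
Length 3: M1..M3: k=1: 0+2904+143·8·121=141328; k=2: 3432+0+143·3·121=55341 → min 55341 | M2..M4: k=2: 0+2178+8·3·6=2322; k=3: 2904+0+8·121·6=8712 → min 2322.
Length 4: M1..M4: k=1: 0+2322+143·8·6=9186; k=2: 3432+2178+143·3·6=8184; k=3: 55341+0+143·121·6=159159 → min 8184.
Optimal order: ((M1 × M2) × (M3 × M4)) with cost 8184.

8184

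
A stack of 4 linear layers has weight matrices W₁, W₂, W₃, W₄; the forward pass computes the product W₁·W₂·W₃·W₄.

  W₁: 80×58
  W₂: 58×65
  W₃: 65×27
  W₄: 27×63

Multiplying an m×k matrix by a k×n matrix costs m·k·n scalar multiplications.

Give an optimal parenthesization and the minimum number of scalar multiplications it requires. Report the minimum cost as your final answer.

Adjacent pairs: W₁W₂ = 80·58·65 = 301600; W₂W₃ = 58·65·27 = 101790; W₃W₄ = 65·27·63 = 110565.
Length 3: W₁..W₃: k=1: 0+101790+80·58·27=227070; k=2: 301600+0+80·65·27=442000 → min 227070 | W₂..W₄: k=2: 0+110565+58·65·63=348075; k=3: 101790+0+58·27·63=200448 → min 200448.
Length 4: W₁..W₄: k=1: 0+200448+80·58·63=492768; k=2: 301600+110565+80·65·63=739765; k=3: 227070+0+80·27·63=363150 → min 363150.
Optimal parenthesization: ((W₁·(W₂·W₃))·W₄) with cost 363150.

363150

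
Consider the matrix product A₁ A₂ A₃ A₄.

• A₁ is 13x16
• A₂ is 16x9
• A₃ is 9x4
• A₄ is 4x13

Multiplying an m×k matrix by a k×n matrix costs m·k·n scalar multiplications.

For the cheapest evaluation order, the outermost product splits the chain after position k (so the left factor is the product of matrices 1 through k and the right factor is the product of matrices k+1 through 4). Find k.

Adjacent pairs: A₁A₂ = 13·16·9 = 1872; A₂A₃ = 16·9·4 = 576; A₃A₄ = 9·4·13 = 468.
Length 3: A₁..A₃: k=1: 0+576+13·16·4=1408; k=2: 1872+0+13·9·4=2340 → min 1408 | A₂..A₄: k=2: 0+468+16·9·13=2340; k=3: 576+0+16·4·13=1408 → min 1408.
Top-level splits: k=1: (A₁..A₁)·(A₂..A₄) → 0+1408+13·16·13 = 4112; k=2: (A₁..A₂)·(A₃..A₄) → 1872+468+13·9·13 = 3861; k=3: (A₁..A₃)·(A₄..A₄) → 1408+0+13·4·13 = 2084.
Best split is after A₃, i.e. k = 3.

3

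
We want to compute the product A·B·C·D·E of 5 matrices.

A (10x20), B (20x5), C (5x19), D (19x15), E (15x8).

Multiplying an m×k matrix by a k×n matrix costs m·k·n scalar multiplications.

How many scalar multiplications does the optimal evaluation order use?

Adjacent pairs: AB = 10·20·5 = 1000; BC = 20·5·19 = 1900; CD = 5·19·15 = 1425; DE = 19·15·8 = 2280.
Length 3: A..C: k=1: 0+1900+10·20·19=5700; k=2: 1000+0+10·5·19=1950 → min 1950 | B..D: k=2: 0+1425+20·5·15=2925; k=3: 1900+0+20·19·15=7600 → min 2925 | C..E: k=3: 0+2280+5·19·8=3040; k=4: 1425+0+5·15·8=2025 → min 2025.
Length 4: A..D: k=1: 0+2925+10·20·15=5925; k=2: 1000+1425+10·5·15=3175; k=3: 1950+0+10·19·15=4800 → min 3175 | B..E: k=2: 0+2025+20·5·8=2825; k=3: 1900+2280+20·19·8=7220; k=4: 2925+0+20·15·8=5325 → min 2825.
Length 5: A..E: k=1: 0+2825+10·20·8=4425; k=2: 1000+2025+10·5·8=3425; k=3: 1950+2280+10·19·8=5750; k=4: 3175+0+10·15·8=4375 → min 3425.
Optimal order: ((A·B)·((C·D)·E)) with cost 3425.

3425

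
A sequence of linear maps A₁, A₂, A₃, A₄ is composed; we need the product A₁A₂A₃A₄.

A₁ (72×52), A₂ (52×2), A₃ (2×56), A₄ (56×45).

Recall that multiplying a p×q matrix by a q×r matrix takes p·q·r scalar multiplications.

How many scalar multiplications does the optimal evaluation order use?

19008

Adjacent pairs: A₁A₂ = 72·52·2 = 7488; A₂A₃ = 52·2·56 = 5824; A₃A₄ = 2·56·45 = 5040.
Length 3: A₁..A₃: k=1: 0+5824+72·52·56=215488; k=2: 7488+0+72·2·56=15552 → min 15552 | A₂..A₄: k=2: 0+5040+52·2·45=9720; k=3: 5824+0+52·56·45=136864 → min 9720.
Length 4: A₁..A₄: k=1: 0+9720+72·52·45=178200; k=2: 7488+5040+72·2·45=19008; k=3: 15552+0+72·56·45=196992 → min 19008.
Optimal order: ((A₁A₂)(A₃A₄)) with cost 19008.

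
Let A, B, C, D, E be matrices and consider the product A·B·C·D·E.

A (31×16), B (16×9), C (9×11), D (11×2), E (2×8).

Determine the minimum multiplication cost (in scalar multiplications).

Adjacent pairs: AB = 31·16·9 = 4464; BC = 16·9·11 = 1584; CD = 9·11·2 = 198; DE = 11·2·8 = 176.
Length 3: A..C: k=1: 0+1584+31·16·11=7040; k=2: 4464+0+31·9·11=7533 → min 7040 | B..D: k=2: 0+198+16·9·2=486; k=3: 1584+0+16·11·2=1936 → min 486 | C..E: k=3: 0+176+9·11·8=968; k=4: 198+0+9·2·8=342 → min 342.
Length 4: A..D: k=1: 0+486+31·16·2=1478; k=2: 4464+198+31·9·2=5220; k=3: 7040+0+31·11·2=7722 → min 1478 | B..E: k=2: 0+342+16·9·8=1494; k=3: 1584+176+16·11·8=3168; k=4: 486+0+16·2·8=742 → min 742.
Length 5: A..E: k=1: 0+742+31·16·8=4710; k=2: 4464+342+31·9·8=7038; k=3: 7040+176+31·11·8=9944; k=4: 1478+0+31·2·8=1974 → min 1974.
Optimal order: ((A·(B·(C·D)))·E) with cost 1974.

1974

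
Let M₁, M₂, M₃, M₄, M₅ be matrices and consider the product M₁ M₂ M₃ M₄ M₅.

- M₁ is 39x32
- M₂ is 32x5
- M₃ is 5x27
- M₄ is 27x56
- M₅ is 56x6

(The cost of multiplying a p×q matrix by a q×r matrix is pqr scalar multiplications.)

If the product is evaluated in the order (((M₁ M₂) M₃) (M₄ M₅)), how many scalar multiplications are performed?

26895

(M₁ M₂): 39×32 by 32×5 → 39×5, cost 39·32·5 = 6240
((M₁ M₂) M₃): 39×5 by 5×27 → 39×27, cost 39·5·27 = 5265; cumulative 11505
(M₄ M₅): 27×56 by 56×6 → 27×6, cost 27·56·6 = 9072
(((M₁ M₂) M₃) (M₄ M₅)): 39×27 by 27×6 → 39×6, cost 39·27·6 = 6318; cumulative 26895
Total: 26895 scalar multiplications.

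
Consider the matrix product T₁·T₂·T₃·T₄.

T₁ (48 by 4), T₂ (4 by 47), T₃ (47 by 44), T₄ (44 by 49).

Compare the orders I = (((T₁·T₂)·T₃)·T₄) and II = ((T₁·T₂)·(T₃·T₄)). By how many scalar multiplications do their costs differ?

Order I = (((T₁·T₂)·T₃)·T₄): (T₁·T₂): 48×4 by 4×47 → 48×47, cost 48·4·47 = 9024; ((T₁·T₂)·T₃): 48×47 by 47×44 → 48×44, cost 48·47·44 = 99264; cumulative 108288; (((T₁·T₂)·T₃)·T₄): 48×44 by 44×49 → 48×49, cost 48·44·49 = 103488; cumulative 211776. Total 211776.
Order II = ((T₁·T₂)·(T₃·T₄)): (T₁·T₂): 48×4 by 4×47 → 48×47, cost 48·4·47 = 9024; (T₃·T₄): 47×44 by 44×49 → 47×49, cost 47·44·49 = 101332; ((T₁·T₂)·(T₃·T₄)): 48×47 by 47×49 → 48×49, cost 48·47·49 = 110544; cumulative 220900. Total 220900.
Difference: |211776 − 220900| = 9124.

9124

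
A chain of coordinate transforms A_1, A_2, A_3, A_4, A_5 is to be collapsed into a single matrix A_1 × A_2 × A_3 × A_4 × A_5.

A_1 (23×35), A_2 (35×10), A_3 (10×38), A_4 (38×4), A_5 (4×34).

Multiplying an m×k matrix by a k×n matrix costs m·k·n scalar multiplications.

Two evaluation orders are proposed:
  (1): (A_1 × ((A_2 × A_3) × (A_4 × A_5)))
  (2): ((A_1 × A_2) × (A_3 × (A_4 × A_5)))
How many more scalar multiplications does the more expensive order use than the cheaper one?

Order (1) = (A_1 × ((A_2 × A_3) × (A_4 × A_5))): (A_2 × A_3): 35×10 by 10×38 → 35×38, cost 35·10·38 = 13300; (A_4 × A_5): 38×4 by 4×34 → 38×34, cost 38·4·34 = 5168; ((A_2 × A_3) × (A_4 × A_5)): 35×38 by 38×34 → 35×34, cost 35·38·34 = 45220; cumulative 63688; (A_1 × ((A_2 × A_3) × (A_4 × A_5))): 23×35 by 35×34 → 23×34, cost 23·35·34 = 27370; cumulative 91058. Total 91058.
Order (2) = ((A_1 × A_2) × (A_3 × (A_4 × A_5))): (A_1 × A_2): 23×35 by 35×10 → 23×10, cost 23·35·10 = 8050; (A_4 × A_5): 38×4 by 4×34 → 38×34, cost 38·4·34 = 5168; (A_3 × (A_4 × A_5)): 10×38 by 38×34 → 10×34, cost 10·38·34 = 12920; cumulative 18088; ((A_1 × A_2) × (A_3 × (A_4 × A_5))): 23×10 by 10×34 → 23×34, cost 23·10·34 = 7820; cumulative 33958. Total 33958.
Difference: |91058 − 33958| = 57100.

57100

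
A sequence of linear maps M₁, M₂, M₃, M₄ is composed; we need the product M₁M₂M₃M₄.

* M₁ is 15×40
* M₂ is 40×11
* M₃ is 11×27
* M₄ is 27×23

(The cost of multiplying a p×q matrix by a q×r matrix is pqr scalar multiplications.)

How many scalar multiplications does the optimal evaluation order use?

17226

Adjacent pairs: M₁M₂ = 15·40·11 = 6600; M₂M₃ = 40·11·27 = 11880; M₃M₄ = 11·27·23 = 6831.
Length 3: M₁..M₃: k=1: 0+11880+15·40·27=28080; k=2: 6600+0+15·11·27=11055 → min 11055 | M₂..M₄: k=2: 0+6831+40·11·23=16951; k=3: 11880+0+40·27·23=36720 → min 16951.
Length 4: M₁..M₄: k=1: 0+16951+15·40·23=30751; k=2: 6600+6831+15·11·23=17226; k=3: 11055+0+15·27·23=20370 → min 17226.
Optimal order: ((M₁M₂)(M₃M₄)) with cost 17226.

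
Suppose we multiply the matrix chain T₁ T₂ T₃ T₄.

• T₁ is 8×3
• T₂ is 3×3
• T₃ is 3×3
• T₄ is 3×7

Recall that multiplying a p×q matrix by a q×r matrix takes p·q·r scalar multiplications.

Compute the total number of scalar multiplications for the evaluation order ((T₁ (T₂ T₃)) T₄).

267

(T₂ T₃): 3×3 by 3×3 → 3×3, cost 3·3·3 = 27
(T₁ (T₂ T₃)): 8×3 by 3×3 → 8×3, cost 8·3·3 = 72; cumulative 99
((T₁ (T₂ T₃)) T₄): 8×3 by 3×7 → 8×7, cost 8·3·7 = 168; cumulative 267
Total: 267 scalar multiplications.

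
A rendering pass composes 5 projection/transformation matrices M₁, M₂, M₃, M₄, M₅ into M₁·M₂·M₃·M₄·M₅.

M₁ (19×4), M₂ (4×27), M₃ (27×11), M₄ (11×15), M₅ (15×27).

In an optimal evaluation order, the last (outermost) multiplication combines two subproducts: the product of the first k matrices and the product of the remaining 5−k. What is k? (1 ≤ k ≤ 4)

1

Adjacent pairs: M₁M₂ = 19·4·27 = 2052; M₂M₃ = 4·27·11 = 1188; M₃M₄ = 27·11·15 = 4455; M₄M₅ = 11·15·27 = 4455.
Length 3: M₁..M₃: k=1: 0+1188+19·4·11=2024; k=2: 2052+0+19·27·11=7695 → min 2024 | M₂..M₄: k=2: 0+4455+4·27·15=6075; k=3: 1188+0+4·11·15=1848 → min 1848 | M₃..M₅: k=3: 0+4455+27·11·27=12474; k=4: 4455+0+27·15·27=15390 → min 12474.
Length 4: M₁..M₄: k=1: 0+1848+19·4·15=2988; k=2: 2052+4455+19·27·15=14202; k=3: 2024+0+19·11·15=5159 → min 2988 | M₂..M₅: k=2: 0+12474+4·27·27=15390; k=3: 1188+4455+4·11·27=6831; k=4: 1848+0+4·15·27=3468 → min 3468.
Top-level splits: k=1: (M₁..M₁)·(M₂..M₅) → 0+3468+19·4·27 = 5520; k=2: (M₁..M₂)·(M₃..M₅) → 2052+12474+19·27·27 = 28377; k=3: (M₁..M₃)·(M₄..M₅) → 2024+4455+19·11·27 = 12122; k=4: (M₁..M₄)·(M₅..M₅) → 2988+0+19·15·27 = 10683.
Best split is after M₁, i.e. k = 1.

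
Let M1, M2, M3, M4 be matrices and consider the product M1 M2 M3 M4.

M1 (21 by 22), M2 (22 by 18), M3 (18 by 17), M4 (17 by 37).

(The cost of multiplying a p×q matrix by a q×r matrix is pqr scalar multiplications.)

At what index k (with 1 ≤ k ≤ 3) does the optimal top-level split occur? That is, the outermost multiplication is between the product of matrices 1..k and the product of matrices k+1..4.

3

Adjacent pairs: M1M2 = 21·22·18 = 8316; M2M3 = 22·18·17 = 6732; M3M4 = 18·17·37 = 11322.
Length 3: M1..M3: k=1: 0+6732+21·22·17=14586; k=2: 8316+0+21·18·17=14742 → min 14586 | M2..M4: k=2: 0+11322+22·18·37=25974; k=3: 6732+0+22·17·37=20570 → min 20570.
Top-level splits: k=1: (M1..M1)·(M2..M4) → 0+20570+21·22·37 = 37664; k=2: (M1..M2)·(M3..M4) → 8316+11322+21·18·37 = 33624; k=3: (M1..M3)·(M4..M4) → 14586+0+21·17·37 = 27795.
Best split is after M3, i.e. k = 3.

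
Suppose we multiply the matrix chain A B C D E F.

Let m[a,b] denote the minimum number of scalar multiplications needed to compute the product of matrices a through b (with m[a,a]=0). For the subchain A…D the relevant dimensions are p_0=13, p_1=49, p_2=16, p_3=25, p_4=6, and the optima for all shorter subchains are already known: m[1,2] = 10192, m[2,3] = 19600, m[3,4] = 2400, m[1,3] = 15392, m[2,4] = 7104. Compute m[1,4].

10926

m[1,4] = min over k∈[1,3] of m[1,k]+m[k+1,4]+p_{0}·p_k·p_{4}.
k=1: 0 + 7104 + 13·49·6 = 10926; k=2: 10192 + 2400 + 13·16·6 = 13840; k=3: 15392 + 0 + 13·25·6 = 17342.
Minimum: 10926 at k=1.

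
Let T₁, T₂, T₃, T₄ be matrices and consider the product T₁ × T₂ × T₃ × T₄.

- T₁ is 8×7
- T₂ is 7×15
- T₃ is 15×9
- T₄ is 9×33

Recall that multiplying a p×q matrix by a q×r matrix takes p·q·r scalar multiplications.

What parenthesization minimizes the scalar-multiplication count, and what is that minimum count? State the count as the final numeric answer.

Adjacent pairs: T₁T₂ = 8·7·15 = 840; T₂T₃ = 7·15·9 = 945; T₃T₄ = 15·9·33 = 4455.
Length 3: T₁..T₃: k=1: 0+945+8·7·9=1449; k=2: 840+0+8·15·9=1920 → min 1449 | T₂..T₄: k=2: 0+4455+7·15·33=7920; k=3: 945+0+7·9·33=3024 → min 3024.
Length 4: T₁..T₄: k=1: 0+3024+8·7·33=4872; k=2: 840+4455+8·15·33=9255; k=3: 1449+0+8·9·33=3825 → min 3825.
Optimal parenthesization: ((T₁ × (T₂ × T₃)) × T₄) with cost 3825.

3825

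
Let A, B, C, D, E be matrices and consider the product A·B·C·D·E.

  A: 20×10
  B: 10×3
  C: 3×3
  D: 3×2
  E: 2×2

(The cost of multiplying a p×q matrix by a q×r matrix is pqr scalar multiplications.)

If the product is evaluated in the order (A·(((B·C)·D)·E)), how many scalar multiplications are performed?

590

(B·C): 10×3 by 3×3 → 10×3, cost 10·3·3 = 90
((B·C)·D): 10×3 by 3×2 → 10×2, cost 10·3·2 = 60; cumulative 150
(((B·C)·D)·E): 10×2 by 2×2 → 10×2, cost 10·2·2 = 40; cumulative 190
(A·(((B·C)·D)·E)): 20×10 by 10×2 → 20×2, cost 20·10·2 = 400; cumulative 590
Total: 590 scalar multiplications.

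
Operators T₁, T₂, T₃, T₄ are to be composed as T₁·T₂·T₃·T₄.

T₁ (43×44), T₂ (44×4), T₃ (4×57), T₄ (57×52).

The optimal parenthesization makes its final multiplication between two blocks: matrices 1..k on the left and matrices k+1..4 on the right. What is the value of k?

2

Adjacent pairs: T₁T₂ = 43·44·4 = 7568; T₂T₃ = 44·4·57 = 10032; T₃T₄ = 4·57·52 = 11856.
Length 3: T₁..T₃: k=1: 0+10032+43·44·57=117876; k=2: 7568+0+43·4·57=17372 → min 17372 | T₂..T₄: k=2: 0+11856+44·4·52=21008; k=3: 10032+0+44·57·52=140448 → min 21008.
Top-level splits: k=1: (T₁..T₁)·(T₂..T₄) → 0+21008+43·44·52 = 119392; k=2: (T₁..T₂)·(T₃..T₄) → 7568+11856+43·4·52 = 28368; k=3: (T₁..T₃)·(T₄..T₄) → 17372+0+43·57·52 = 144824.
Best split is after T₂, i.e. k = 2.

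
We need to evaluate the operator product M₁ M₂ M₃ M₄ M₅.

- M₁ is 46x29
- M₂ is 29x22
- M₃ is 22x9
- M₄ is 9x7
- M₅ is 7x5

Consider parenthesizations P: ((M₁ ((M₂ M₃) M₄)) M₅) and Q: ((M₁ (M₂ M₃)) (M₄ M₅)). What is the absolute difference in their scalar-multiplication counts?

1616

Order P = ((M₁ ((M₂ M₃) M₄)) M₅): (M₂ M₃): 29×22 by 22×9 → 29×9, cost 29·22·9 = 5742; ((M₂ M₃) M₄): 29×9 by 9×7 → 29×7, cost 29·9·7 = 1827; cumulative 7569; (M₁ ((M₂ M₃) M₄)): 46×29 by 29×7 → 46×7, cost 46·29·7 = 9338; cumulative 16907; ((M₁ ((M₂ M₃) M₄)) M₅): 46×7 by 7×5 → 46×5, cost 46·7·5 = 1610; cumulative 18517. Total 18517.
Order Q = ((M₁ (M₂ M₃)) (M₄ M₅)): (M₂ M₃): 29×22 by 22×9 → 29×9, cost 29·22·9 = 5742; (M₁ (M₂ M₃)): 46×29 by 29×9 → 46×9, cost 46·29·9 = 12006; cumulative 17748; (M₄ M₅): 9×7 by 7×5 → 9×5, cost 9·7·5 = 315; ((M₁ (M₂ M₃)) (M₄ M₅)): 46×9 by 9×5 → 46×5, cost 46·9·5 = 2070; cumulative 20133. Total 20133.
Difference: |18517 − 20133| = 1616.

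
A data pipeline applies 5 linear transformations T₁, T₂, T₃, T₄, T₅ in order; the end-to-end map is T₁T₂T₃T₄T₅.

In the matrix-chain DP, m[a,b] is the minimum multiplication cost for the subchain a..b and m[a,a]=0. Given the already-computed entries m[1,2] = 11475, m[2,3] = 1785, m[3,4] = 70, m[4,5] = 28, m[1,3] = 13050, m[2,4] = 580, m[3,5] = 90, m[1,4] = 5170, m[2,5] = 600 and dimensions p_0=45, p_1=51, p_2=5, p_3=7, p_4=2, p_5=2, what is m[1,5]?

m[1,5] = min over k∈[1,4] of m[1,k]+m[k+1,5]+p_{0}·p_k·p_{5}.
k=1: 0 + 600 + 45·51·2 = 5190; k=2: 11475 + 90 + 45·5·2 = 12015; k=3: 13050 + 28 + 45·7·2 = 13708; k=4: 5170 + 0 + 45·2·2 = 5350.
Minimum: 5190 at k=1.

5190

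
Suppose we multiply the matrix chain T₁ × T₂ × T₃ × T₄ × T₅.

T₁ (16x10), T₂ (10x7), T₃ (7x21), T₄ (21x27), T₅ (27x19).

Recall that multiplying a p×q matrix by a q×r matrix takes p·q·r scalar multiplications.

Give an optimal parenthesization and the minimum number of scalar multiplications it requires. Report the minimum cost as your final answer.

Adjacent pairs: T₁T₂ = 16·10·7 = 1120; T₂T₃ = 10·7·21 = 1470; T₃T₄ = 7·21·27 = 3969; T₄T₅ = 21·27·19 = 10773.
Length 3: T₁..T₃: k=1: 0+1470+16·10·21=4830; k=2: 1120+0+16·7·21=3472 → min 3472 | T₂..T₄: k=2: 0+3969+10·7·27=5859; k=3: 1470+0+10·21·27=7140 → min 5859 | T₃..T₅: k=3: 0+10773+7·21·19=13566; k=4: 3969+0+7·27·19=7560 → min 7560.
Length 4: T₁..T₄: k=1: 0+5859+16·10·27=10179; k=2: 1120+3969+16·7·27=8113; k=3: 3472+0+16·21·27=12544 → min 8113 | T₂..T₅: k=2: 0+7560+10·7·19=8890; k=3: 1470+10773+10·21·19=16233; k=4: 5859+0+10·27·19=10989 → min 8890.
Length 5: T₁..T₅: k=1: 0+8890+16·10·19=11930; k=2: 1120+7560+16·7·19=10808; k=3: 3472+10773+16·21·19=20629; k=4: 8113+0+16·27·19=16321 → min 10808.
Optimal parenthesization: ((T₁ × T₂) × ((T₃ × T₄) × T₅)) with cost 10808.

10808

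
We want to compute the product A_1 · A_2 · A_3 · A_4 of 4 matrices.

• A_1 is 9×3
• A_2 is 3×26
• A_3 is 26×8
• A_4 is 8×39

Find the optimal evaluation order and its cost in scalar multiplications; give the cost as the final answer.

Adjacent pairs: A_1A_2 = 9·3·26 = 702; A_2A_3 = 3·26·8 = 624; A_3A_4 = 26·8·39 = 8112.
Length 3: A_1..A_3: k=1: 0+624+9·3·8=840; k=2: 702+0+9·26·8=2574 → min 840 | A_2..A_4: k=2: 0+8112+3·26·39=11154; k=3: 624+0+3·8·39=1560 → min 1560.
Length 4: A_1..A_4: k=1: 0+1560+9·3·39=2613; k=2: 702+8112+9·26·39=17940; k=3: 840+0+9·8·39=3648 → min 2613.
Optimal parenthesization: (A_1 · ((A_2 · A_3) · A_4)) with cost 2613.

2613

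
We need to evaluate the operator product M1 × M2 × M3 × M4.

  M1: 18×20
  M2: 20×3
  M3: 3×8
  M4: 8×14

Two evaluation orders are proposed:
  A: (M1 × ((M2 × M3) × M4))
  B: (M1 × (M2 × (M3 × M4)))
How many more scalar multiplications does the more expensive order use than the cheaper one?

Order A = (M1 × ((M2 × M3) × M4)): (M2 × M3): 20×3 by 3×8 → 20×8, cost 20·3·8 = 480; ((M2 × M3) × M4): 20×8 by 8×14 → 20×14, cost 20·8·14 = 2240; cumulative 2720; (M1 × ((M2 × M3) × M4)): 18×20 by 20×14 → 18×14, cost 18·20·14 = 5040; cumulative 7760. Total 7760.
Order B = (M1 × (M2 × (M3 × M4))): (M3 × M4): 3×8 by 8×14 → 3×14, cost 3·8·14 = 336; (M2 × (M3 × M4)): 20×3 by 3×14 → 20×14, cost 20·3·14 = 840; cumulative 1176; (M1 × (M2 × (M3 × M4))): 18×20 by 20×14 → 18×14, cost 18·20·14 = 5040; cumulative 6216. Total 6216.
Difference: |7760 − 6216| = 1544.

1544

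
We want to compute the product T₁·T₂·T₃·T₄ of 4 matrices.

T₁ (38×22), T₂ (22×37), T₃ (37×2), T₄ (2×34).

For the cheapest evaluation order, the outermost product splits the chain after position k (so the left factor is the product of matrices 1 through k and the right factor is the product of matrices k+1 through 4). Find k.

3

Adjacent pairs: T₁T₂ = 38·22·37 = 30932; T₂T₃ = 22·37·2 = 1628; T₃T₄ = 37·2·34 = 2516.
Length 3: T₁..T₃: k=1: 0+1628+38·22·2=3300; k=2: 30932+0+38·37·2=33744 → min 3300 | T₂..T₄: k=2: 0+2516+22·37·34=30192; k=3: 1628+0+22·2·34=3124 → min 3124.
Top-level splits: k=1: (T₁..T₁)·(T₂..T₄) → 0+3124+38·22·34 = 31548; k=2: (T₁..T₂)·(T₃..T₄) → 30932+2516+38·37·34 = 81252; k=3: (T₁..T₃)·(T₄..T₄) → 3300+0+38·2·34 = 5884.
Best split is after T₃, i.e. k = 3.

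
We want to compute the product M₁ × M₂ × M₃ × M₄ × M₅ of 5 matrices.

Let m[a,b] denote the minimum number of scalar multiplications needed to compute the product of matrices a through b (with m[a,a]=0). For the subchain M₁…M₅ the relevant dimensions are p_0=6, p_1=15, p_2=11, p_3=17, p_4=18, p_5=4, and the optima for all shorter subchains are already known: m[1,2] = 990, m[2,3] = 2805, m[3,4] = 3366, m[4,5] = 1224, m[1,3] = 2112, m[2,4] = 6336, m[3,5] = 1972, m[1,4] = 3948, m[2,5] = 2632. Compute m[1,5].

m[1,5] = min over k∈[1,4] of m[1,k]+m[k+1,5]+p_{0}·p_k·p_{5}.
k=1: 0 + 2632 + 6·15·4 = 2992; k=2: 990 + 1972 + 6·11·4 = 3226; k=3: 2112 + 1224 + 6·17·4 = 3744; k=4: 3948 + 0 + 6·18·4 = 4380.
Minimum: 2992 at k=1.

2992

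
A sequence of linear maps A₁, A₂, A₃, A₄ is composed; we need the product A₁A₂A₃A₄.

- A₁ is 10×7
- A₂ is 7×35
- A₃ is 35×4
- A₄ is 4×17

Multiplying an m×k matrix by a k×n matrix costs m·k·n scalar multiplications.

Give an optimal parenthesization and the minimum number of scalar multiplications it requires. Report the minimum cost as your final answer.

1940

Adjacent pairs: A₁A₂ = 10·7·35 = 2450; A₂A₃ = 7·35·4 = 980; A₃A₄ = 35·4·17 = 2380.
Length 3: A₁..A₃: k=1: 0+980+10·7·4=1260; k=2: 2450+0+10·35·4=3850 → min 1260 | A₂..A₄: k=2: 0+2380+7·35·17=6545; k=3: 980+0+7·4·17=1456 → min 1456.
Length 4: A₁..A₄: k=1: 0+1456+10·7·17=2646; k=2: 2450+2380+10·35·17=10780; k=3: 1260+0+10·4·17=1940 → min 1940.
Optimal parenthesization: ((A₁(A₂A₃))A₄) with cost 1940.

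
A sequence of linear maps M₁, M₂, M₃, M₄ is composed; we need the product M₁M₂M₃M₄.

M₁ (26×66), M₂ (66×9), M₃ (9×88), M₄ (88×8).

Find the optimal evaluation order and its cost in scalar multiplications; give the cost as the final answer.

23652

Adjacent pairs: M₁M₂ = 26·66·9 = 15444; M₂M₃ = 66·9·88 = 52272; M₃M₄ = 9·88·8 = 6336.
Length 3: M₁..M₃: k=1: 0+52272+26·66·88=203280; k=2: 15444+0+26·9·88=36036 → min 36036 | M₂..M₄: k=2: 0+6336+66·9·8=11088; k=3: 52272+0+66·88·8=98736 → min 11088.
Length 4: M₁..M₄: k=1: 0+11088+26·66·8=24816; k=2: 15444+6336+26·9·8=23652; k=3: 36036+0+26·88·8=54340 → min 23652.
Optimal parenthesization: ((M₁M₂)(M₃M₄)) with cost 23652.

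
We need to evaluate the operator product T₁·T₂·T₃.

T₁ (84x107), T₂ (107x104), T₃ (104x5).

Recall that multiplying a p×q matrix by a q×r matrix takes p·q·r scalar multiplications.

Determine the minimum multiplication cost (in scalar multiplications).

Order (T₁·(T₂·T₃)): (T₂·T₃): 107×104 by 104×5 → 107×5, cost 107·104·5 = 55640; (T₁·(T₂·T₃)): 84×107 by 107×5 → 84×5, cost 84·107·5 = 44940; cumulative 100580. Total 100580.
Order ((T₁·T₂)·T₃): (T₁·T₂): 84×107 by 107×104 → 84×104, cost 84·107·104 = 934752; ((T₁·T₂)·T₃): 84×104 by 104×5 → 84×5, cost 84·104·5 = 43680; cumulative 978432. Total 978432.
Minimum: 100580.

100580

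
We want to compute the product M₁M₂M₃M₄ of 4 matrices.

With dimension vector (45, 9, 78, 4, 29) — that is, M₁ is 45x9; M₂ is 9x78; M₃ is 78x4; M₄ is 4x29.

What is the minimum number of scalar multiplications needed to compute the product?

Adjacent pairs: M₁M₂ = 45·9·78 = 31590; M₂M₃ = 9·78·4 = 2808; M₃M₄ = 78·4·29 = 9048.
Length 3: M₁..M₃: k=1: 0+2808+45·9·4=4428; k=2: 31590+0+45·78·4=45630 → min 4428 | M₂..M₄: k=2: 0+9048+9·78·29=29406; k=3: 2808+0+9·4·29=3852 → min 3852.
Length 4: M₁..M₄: k=1: 0+3852+45·9·29=15597; k=2: 31590+9048+45·78·29=142428; k=3: 4428+0+45·4·29=9648 → min 9648.
Optimal order: ((M₁(M₂M₃))M₄) with cost 9648.

9648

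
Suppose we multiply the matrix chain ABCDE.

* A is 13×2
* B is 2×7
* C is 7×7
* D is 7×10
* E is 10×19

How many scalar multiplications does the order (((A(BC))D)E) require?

(BC): 2×7 by 7×7 → 2×7, cost 2·7·7 = 98
(A(BC)): 13×2 by 2×7 → 13×7, cost 13·2·7 = 182; cumulative 280
((A(BC))D): 13×7 by 7×10 → 13×10, cost 13·7·10 = 910; cumulative 1190
(((A(BC))D)E): 13×10 by 10×19 → 13×19, cost 13·10·19 = 2470; cumulative 3660
Total: 3660 scalar multiplications.

3660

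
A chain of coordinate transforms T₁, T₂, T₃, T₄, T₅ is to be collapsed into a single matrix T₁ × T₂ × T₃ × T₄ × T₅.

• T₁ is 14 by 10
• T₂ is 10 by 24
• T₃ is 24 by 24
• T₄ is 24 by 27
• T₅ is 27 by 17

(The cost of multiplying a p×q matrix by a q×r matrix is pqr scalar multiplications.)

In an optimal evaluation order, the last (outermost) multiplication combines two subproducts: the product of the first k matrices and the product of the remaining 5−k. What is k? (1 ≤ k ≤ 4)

1

Adjacent pairs: T₁T₂ = 14·10·24 = 3360; T₂T₃ = 10·24·24 = 5760; T₃T₄ = 24·24·27 = 15552; T₄T₅ = 24·27·17 = 11016.
Length 3: T₁..T₃: k=1: 0+5760+14·10·24=9120; k=2: 3360+0+14·24·24=11424 → min 9120 | T₂..T₄: k=2: 0+15552+10·24·27=22032; k=3: 5760+0+10·24·27=12240 → min 12240 | T₃..T₅: k=3: 0+11016+24·24·17=20808; k=4: 15552+0+24·27·17=26568 → min 20808.
Length 4: T₁..T₄: k=1: 0+12240+14·10·27=16020; k=2: 3360+15552+14·24·27=27984; k=3: 9120+0+14·24·27=18192 → min 16020 | T₂..T₅: k=2: 0+20808+10·24·17=24888; k=3: 5760+11016+10·24·17=20856; k=4: 12240+0+10·27·17=16830 → min 16830.
Top-level splits: k=1: (T₁..T₁)·(T₂..T₅) → 0+16830+14·10·17 = 19210; k=2: (T₁..T₂)·(T₃..T₅) → 3360+20808+14·24·17 = 29880; k=3: (T₁..T₃)·(T₄..T₅) → 9120+11016+14·24·17 = 25848; k=4: (T₁..T₄)·(T₅..T₅) → 16020+0+14·27·17 = 22446.
Best split is after T₁, i.e. k = 1.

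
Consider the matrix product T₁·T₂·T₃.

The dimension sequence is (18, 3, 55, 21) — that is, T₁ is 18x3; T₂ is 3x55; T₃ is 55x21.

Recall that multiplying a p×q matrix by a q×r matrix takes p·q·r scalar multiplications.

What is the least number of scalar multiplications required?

Order (T₁·(T₂·T₃)): (T₂·T₃): 3×55 by 55×21 → 3×21, cost 3·55·21 = 3465; (T₁·(T₂·T₃)): 18×3 by 3×21 → 18×21, cost 18·3·21 = 1134; cumulative 4599. Total 4599.
Order ((T₁·T₂)·T₃): (T₁·T₂): 18×3 by 3×55 → 18×55, cost 18·3·55 = 2970; ((T₁·T₂)·T₃): 18×55 by 55×21 → 18×21, cost 18·55·21 = 20790; cumulative 23760. Total 23760.
Minimum: 4599.

4599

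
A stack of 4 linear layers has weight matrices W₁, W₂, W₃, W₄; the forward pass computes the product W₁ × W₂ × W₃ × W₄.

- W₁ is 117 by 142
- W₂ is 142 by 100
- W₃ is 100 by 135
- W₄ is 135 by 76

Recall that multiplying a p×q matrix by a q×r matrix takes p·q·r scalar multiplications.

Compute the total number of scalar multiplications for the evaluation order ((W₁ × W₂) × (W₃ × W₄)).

(W₁ × W₂): 117×142 by 142×100 → 117×100, cost 117·142·100 = 1661400
(W₃ × W₄): 100×135 by 135×76 → 100×76, cost 100·135·76 = 1026000
((W₁ × W₂) × (W₃ × W₄)): 117×100 by 100×76 → 117×76, cost 117·100·76 = 889200; cumulative 3576600
Total: 3576600 scalar multiplications.

3576600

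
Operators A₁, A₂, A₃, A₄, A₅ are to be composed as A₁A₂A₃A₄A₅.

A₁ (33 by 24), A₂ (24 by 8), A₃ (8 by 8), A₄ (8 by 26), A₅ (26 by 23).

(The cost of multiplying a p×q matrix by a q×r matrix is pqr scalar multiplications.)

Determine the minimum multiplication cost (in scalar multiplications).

Adjacent pairs: A₁A₂ = 33·24·8 = 6336; A₂A₃ = 24·8·8 = 1536; A₃A₄ = 8·8·26 = 1664; A₄A₅ = 8·26·23 = 4784.
Length 3: A₁..A₃: k=1: 0+1536+33·24·8=7872; k=2: 6336+0+33·8·8=8448 → min 7872 | A₂..A₄: k=2: 0+1664+24·8·26=6656; k=3: 1536+0+24·8·26=6528 → min 6528 | A₃..A₅: k=3: 0+4784+8·8·23=6256; k=4: 1664+0+8·26·23=6448 → min 6256.
Length 4: A₁..A₄: k=1: 0+6528+33·24·26=27120; k=2: 6336+1664+33·8·26=14864; k=3: 7872+0+33·8·26=14736 → min 14736 | A₂..A₅: k=2: 0+6256+24·8·23=10672; k=3: 1536+4784+24·8·23=10736; k=4: 6528+0+24·26·23=20880 → min 10672.
Length 5: A₁..A₅: k=1: 0+10672+33·24·23=28888; k=2: 6336+6256+33·8·23=18664; k=3: 7872+4784+33·8·23=18728; k=4: 14736+0+33·26·23=34470 → min 18664.
Optimal order: ((A₁A₂)(A₃(A₄A₅))) with cost 18664.

18664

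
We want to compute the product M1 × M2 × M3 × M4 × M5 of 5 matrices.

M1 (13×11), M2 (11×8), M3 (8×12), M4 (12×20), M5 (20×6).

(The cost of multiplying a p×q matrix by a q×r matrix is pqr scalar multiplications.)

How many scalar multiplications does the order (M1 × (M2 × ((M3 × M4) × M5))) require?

4266

(M3 × M4): 8×12 by 12×20 → 8×20, cost 8·12·20 = 1920
((M3 × M4) × M5): 8×20 by 20×6 → 8×6, cost 8·20·6 = 960; cumulative 2880
(M2 × ((M3 × M4) × M5)): 11×8 by 8×6 → 11×6, cost 11·8·6 = 528; cumulative 3408
(M1 × (M2 × ((M3 × M4) × M5))): 13×11 by 11×6 → 13×6, cost 13·11·6 = 858; cumulative 4266
Total: 4266 scalar multiplications.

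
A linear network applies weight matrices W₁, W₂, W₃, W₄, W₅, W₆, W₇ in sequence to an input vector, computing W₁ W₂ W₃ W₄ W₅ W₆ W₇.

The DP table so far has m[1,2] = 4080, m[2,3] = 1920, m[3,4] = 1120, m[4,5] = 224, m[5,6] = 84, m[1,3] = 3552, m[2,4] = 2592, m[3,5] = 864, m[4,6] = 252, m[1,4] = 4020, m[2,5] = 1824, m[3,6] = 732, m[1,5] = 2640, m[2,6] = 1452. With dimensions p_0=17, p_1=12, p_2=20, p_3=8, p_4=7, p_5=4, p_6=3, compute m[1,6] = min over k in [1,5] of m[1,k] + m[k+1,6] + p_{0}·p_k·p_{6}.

m[1,6] = min over k∈[1,5] of m[1,k]+m[k+1,6]+p_{0}·p_k·p_{6}.
k=1: 0 + 1452 + 17·12·3 = 2064; k=2: 4080 + 732 + 17·20·3 = 5832; k=3: 3552 + 252 + 17·8·3 = 4212; k=4: 4020 + 84 + 17·7·3 = 4461; k=5: 2640 + 0 + 17·4·3 = 2844.
Minimum: 2064 at k=1.

2064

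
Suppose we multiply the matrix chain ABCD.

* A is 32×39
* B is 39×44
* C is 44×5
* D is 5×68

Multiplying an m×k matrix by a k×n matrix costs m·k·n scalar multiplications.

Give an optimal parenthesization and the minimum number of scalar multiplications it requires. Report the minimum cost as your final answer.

25700

Adjacent pairs: AB = 32·39·44 = 54912; BC = 39·44·5 = 8580; CD = 44·5·68 = 14960.
Length 3: A..C: k=1: 0+8580+32·39·5=14820; k=2: 54912+0+32·44·5=61952 → min 14820 | B..D: k=2: 0+14960+39·44·68=131648; k=3: 8580+0+39·5·68=21840 → min 21840.
Length 4: A..D: k=1: 0+21840+32·39·68=106704; k=2: 54912+14960+32·44·68=165616; k=3: 14820+0+32·5·68=25700 → min 25700.
Optimal parenthesization: ((A(BC))D) with cost 25700.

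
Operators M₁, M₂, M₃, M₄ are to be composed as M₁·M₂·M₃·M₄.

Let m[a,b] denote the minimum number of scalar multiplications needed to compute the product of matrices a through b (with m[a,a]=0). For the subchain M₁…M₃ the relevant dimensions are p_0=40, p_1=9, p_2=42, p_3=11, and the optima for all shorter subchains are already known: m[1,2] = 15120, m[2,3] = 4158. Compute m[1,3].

m[1,3] = min over k∈[1,2] of m[1,k]+m[k+1,3]+p_{0}·p_k·p_{3}.
k=1: 0 + 4158 + 40·9·11 = 8118; k=2: 15120 + 0 + 40·42·11 = 33600.
Minimum: 8118 at k=1.

8118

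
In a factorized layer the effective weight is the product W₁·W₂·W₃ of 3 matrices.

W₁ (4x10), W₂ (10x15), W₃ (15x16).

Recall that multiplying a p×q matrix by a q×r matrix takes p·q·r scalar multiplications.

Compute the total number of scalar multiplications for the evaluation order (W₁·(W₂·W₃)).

(W₂·W₃): 10×15 by 15×16 → 10×16, cost 10·15·16 = 2400
(W₁·(W₂·W₃)): 4×10 by 10×16 → 4×16, cost 4·10·16 = 640; cumulative 3040
Total: 3040 scalar multiplications.

3040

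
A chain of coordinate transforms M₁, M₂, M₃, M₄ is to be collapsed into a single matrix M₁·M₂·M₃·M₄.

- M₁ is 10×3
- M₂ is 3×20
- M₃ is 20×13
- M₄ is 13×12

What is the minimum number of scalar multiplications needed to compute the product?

1608

Adjacent pairs: M₁M₂ = 10·3·20 = 600; M₂M₃ = 3·20·13 = 780; M₃M₄ = 20·13·12 = 3120.
Length 3: M₁..M₃: k=1: 0+780+10·3·13=1170; k=2: 600+0+10·20·13=3200 → min 1170 | M₂..M₄: k=2: 0+3120+3·20·12=3840; k=3: 780+0+3·13·12=1248 → min 1248.
Length 4: M₁..M₄: k=1: 0+1248+10·3·12=1608; k=2: 600+3120+10·20·12=6120; k=3: 1170+0+10·13·12=2730 → min 1608.
Optimal order: (M₁·((M₂·M₃)·M₄)) with cost 1608.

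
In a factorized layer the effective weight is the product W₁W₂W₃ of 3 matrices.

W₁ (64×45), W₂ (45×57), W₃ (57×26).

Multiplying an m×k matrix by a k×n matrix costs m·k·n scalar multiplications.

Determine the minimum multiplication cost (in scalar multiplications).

Order (W₁(W₂W₃)): (W₂W₃): 45×57 by 57×26 → 45×26, cost 45·57·26 = 66690; (W₁(W₂W₃)): 64×45 by 45×26 → 64×26, cost 64·45·26 = 74880; cumulative 141570. Total 141570.
Order ((W₁W₂)W₃): (W₁W₂): 64×45 by 45×57 → 64×57, cost 64·45·57 = 164160; ((W₁W₂)W₃): 64×57 by 57×26 → 64×26, cost 64·57·26 = 94848; cumulative 259008. Total 259008.
Minimum: 141570.

141570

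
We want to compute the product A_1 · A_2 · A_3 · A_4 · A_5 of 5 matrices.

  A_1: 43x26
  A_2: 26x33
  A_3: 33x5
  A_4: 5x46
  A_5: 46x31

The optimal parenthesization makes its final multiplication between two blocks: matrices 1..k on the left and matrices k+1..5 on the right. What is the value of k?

3

Adjacent pairs: A_1A_2 = 43·26·33 = 36894; A_2A_3 = 26·33·5 = 4290; A_3A_4 = 33·5·46 = 7590; A_4A_5 = 5·46·31 = 7130.
Length 3: A_1..A_3: k=1: 0+4290+43·26·5=9880; k=2: 36894+0+43·33·5=43989 → min 9880 | A_2..A_4: k=2: 0+7590+26·33·46=47058; k=3: 4290+0+26·5·46=10270 → min 10270 | A_3..A_5: k=3: 0+7130+33·5·31=12245; k=4: 7590+0+33·46·31=54648 → min 12245.
Length 4: A_1..A_4: k=1: 0+10270+43·26·46=61698; k=2: 36894+7590+43·33·46=109758; k=3: 9880+0+43·5·46=19770 → min 19770 | A_2..A_5: k=2: 0+12245+26·33·31=38843; k=3: 4290+7130+26·5·31=15450; k=4: 10270+0+26·46·31=47346 → min 15450.
Top-level splits: k=1: (A_1..A_1)·(A_2..A_5) → 0+15450+43·26·31 = 50108; k=2: (A_1..A_2)·(A_3..A_5) → 36894+12245+43·33·31 = 93128; k=3: (A_1..A_3)·(A_4..A_5) → 9880+7130+43·5·31 = 23675; k=4: (A_1..A_4)·(A_5..A_5) → 19770+0+43·46·31 = 81088.
Best split is after A_3, i.e. k = 3.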